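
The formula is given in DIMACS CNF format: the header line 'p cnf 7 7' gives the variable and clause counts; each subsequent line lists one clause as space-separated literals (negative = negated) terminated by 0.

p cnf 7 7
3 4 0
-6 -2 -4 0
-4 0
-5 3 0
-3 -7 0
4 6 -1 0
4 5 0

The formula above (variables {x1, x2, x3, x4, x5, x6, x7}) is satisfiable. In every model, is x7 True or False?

Suppose x7 = True.
Unit clause (¬x4) forces x4 = False.
Unit clause (x3) forces x3 = True.
That conflicts with the unit clause (¬x3).
So every satisfying assignment has x7 = False.

False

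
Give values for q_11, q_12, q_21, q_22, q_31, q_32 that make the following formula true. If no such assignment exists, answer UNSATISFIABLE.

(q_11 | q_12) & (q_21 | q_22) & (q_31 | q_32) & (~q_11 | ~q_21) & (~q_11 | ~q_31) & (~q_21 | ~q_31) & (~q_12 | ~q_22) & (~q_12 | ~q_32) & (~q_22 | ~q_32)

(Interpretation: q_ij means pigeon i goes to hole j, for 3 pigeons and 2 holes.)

UNSATISFIABLE

Suppose q_11 = 1.
(~q_21) alone gives q_21 = 0.
(q_22) alone gives q_22 = 1.
(~q_31) alone gives q_31 = 0.
(q_32) alone gives q_32 = 1.
Now (~q_32) is unsatisfied and unit — conflict.
That branch fails; take q_11 = 0 instead.
(q_12) alone gives q_12 = 1.
(~q_22) alone gives q_22 = 0.
(q_21) alone gives q_21 = 1.
(~q_31) alone gives q_31 = 0.
(q_32) alone gives q_32 = 1.
Now (~q_32) is unsatisfied and unit — conflict.
Either choice for q_11 ends in contradiction.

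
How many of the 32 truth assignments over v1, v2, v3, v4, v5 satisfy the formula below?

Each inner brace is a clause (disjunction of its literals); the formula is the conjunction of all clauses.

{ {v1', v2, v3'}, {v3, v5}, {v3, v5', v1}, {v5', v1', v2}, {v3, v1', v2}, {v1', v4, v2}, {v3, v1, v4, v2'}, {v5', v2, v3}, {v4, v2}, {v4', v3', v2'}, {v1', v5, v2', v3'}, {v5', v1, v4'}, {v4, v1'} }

There are 2^5 = 32 truth assignments over (v1, v2, v3, v4, v5).
Split on v3. With v3 = 1, the clauses containing v3 are satisfied and v3' drops from the rest; 3 of the 2^4 = 16 assignments to the other variables satisfy what remains.
With v3 = 0, by the same count on the reduced clause set, 1 assignment works.
Total: 3 + 1 = 4.

4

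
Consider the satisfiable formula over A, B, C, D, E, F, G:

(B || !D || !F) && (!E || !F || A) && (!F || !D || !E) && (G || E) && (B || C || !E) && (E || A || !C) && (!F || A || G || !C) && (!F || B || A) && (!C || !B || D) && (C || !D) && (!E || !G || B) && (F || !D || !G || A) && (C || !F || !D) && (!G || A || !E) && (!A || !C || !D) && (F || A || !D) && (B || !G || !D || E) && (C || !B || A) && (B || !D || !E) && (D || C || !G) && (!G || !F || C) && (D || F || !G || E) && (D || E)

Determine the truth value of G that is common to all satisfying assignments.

Suppose G = true.
Suppose C = true.
Suppose E = true.
Unit clause (B) forces B = true.
Unit clause (D) forces D = true.
Unit clause (!F) forces F = false.
Unit clause (A) forces A = true.
But (!A) is also a unit clause — contradiction.
That branch fails; take E = false instead.
Unit clause (A) forces A = true.
Unit clause (!D) forces D = false.
But (D) is also a unit clause — contradiction.
Either choice for E ends in contradiction.
That branch fails; take C = false instead.
Unit clause (!D) forces D = false.
But (D) is also a unit clause — contradiction.
Either choice for C ends in contradiction.
So every satisfying assignment has G = False.

False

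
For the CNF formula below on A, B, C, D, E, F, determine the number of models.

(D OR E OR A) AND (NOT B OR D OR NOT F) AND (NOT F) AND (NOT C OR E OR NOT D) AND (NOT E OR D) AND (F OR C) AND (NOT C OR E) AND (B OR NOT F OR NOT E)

There are 2^6 = 64 truth assignments over (A, B, C, D, E, F).
Split on C. With C = true, the clauses containing C are satisfied and NOT C drops from the rest; 4 of the 2^5 = 32 assignments to the other variables satisfy what remains.
With C = false, by the same count on the reduced clause set, 0 assignments work.
(One model: A=F, B=F, C=T, D=T, E=T, F=F.)
Total: 4 + 0 = 4.

4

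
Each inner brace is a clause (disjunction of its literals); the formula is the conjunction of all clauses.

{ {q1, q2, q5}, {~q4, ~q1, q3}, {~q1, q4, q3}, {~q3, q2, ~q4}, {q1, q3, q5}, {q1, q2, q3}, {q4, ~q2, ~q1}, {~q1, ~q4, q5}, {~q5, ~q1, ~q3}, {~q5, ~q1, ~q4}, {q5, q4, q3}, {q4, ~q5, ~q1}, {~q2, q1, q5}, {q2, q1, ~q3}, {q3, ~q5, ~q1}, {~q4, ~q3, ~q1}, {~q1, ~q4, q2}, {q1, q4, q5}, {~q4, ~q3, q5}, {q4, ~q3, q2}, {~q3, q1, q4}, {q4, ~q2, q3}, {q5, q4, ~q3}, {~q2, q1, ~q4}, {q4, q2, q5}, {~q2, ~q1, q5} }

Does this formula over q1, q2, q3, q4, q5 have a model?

No, unsatisfiable

Branch on q1: set q1 = 1.
Branch on q4: set q4 = 0.
The clause (q3) is unit, so q3 = 1.
The clause (~q2) is unit, so q2 = 0.
That conflicts with the unit clause (q2).
That branch fails; take q4 = 1 instead.
The clause (q3) is unit, so q3 = 1.
That conflicts with the unit clause (~q3).
Both values of q4 lead to a conflict.
That branch fails; take q1 = 0 instead.
Branch on q2: set q2 = 1.
The clause (q5) is unit, so q5 = 1.
The clause (~q4) is unit, so q4 = 0.
The clause (~q3) is unit, so q3 = 0.
That conflicts with the unit clause (q3).
That branch fails; take q2 = 0 instead.
The clause (q5) is unit, so q5 = 1.
The clause (q3) is unit, so q3 = 1.
That conflicts with the unit clause (~q3).
Both values of q2 lead to a conflict.
Both values of q1 lead to a conflict.
No assignment satisfies every clause.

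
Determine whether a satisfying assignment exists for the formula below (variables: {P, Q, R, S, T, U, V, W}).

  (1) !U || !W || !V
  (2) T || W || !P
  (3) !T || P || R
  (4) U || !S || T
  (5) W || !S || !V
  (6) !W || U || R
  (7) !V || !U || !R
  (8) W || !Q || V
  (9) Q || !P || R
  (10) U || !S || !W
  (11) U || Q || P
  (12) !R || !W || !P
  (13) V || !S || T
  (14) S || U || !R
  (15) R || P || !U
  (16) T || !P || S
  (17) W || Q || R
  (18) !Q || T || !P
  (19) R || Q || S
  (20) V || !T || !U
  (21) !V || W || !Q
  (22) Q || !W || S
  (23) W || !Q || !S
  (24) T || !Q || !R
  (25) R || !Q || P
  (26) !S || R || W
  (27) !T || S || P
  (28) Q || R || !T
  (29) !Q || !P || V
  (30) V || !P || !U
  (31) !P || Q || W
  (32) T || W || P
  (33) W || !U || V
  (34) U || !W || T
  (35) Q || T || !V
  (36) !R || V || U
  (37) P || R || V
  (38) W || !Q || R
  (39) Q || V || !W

Unsatisfiable

Suppose U = false.
Suppose S = false.
The clause (!R) is unit, so R = false.
The clause (!W) is unit, so W = false.
The clause (Q) is unit, so Q = true.
Now (!Q) is unsatisfied and unit — conflict.
Undo S and try S = true.
The clause (T) is unit, so T = true.
The clause (!W) is unit, so W = false.
The clause (!V) is unit, so V = false.
The clause (!Q) is unit, so Q = false.
The clause (P) is unit, so P = true.
Now (!P) is unsatisfied and unit — conflict.
Either choice for S ends in contradiction.
Undo U and try U = true.
Suppose W = false.
The clause (V) is unit, so V = true.
The clause (!S) is unit, so S = false.
The clause (!R) is unit, so R = false.
The clause (P) is unit, so P = true.
The clause (T) is unit, so T = true.
The clause (Q) is unit, so Q = true.
Now (!Q) is unsatisfied and unit — conflict.
Undo W and try W = true.
The clause (!V) is unit, so V = false.
The clause (!T) is unit, so T = false.
The clause (!S) is unit, so S = false.
The clause (!P) is unit, so P = false.
The clause (R) is unit, so R = true.
The clause (Q) is unit, so Q = true.
Now (!Q) is unsatisfied and unit — conflict.
Either choice for W ends in contradiction.
Either choice for U ends in contradiction.
No assignment satisfies every clause.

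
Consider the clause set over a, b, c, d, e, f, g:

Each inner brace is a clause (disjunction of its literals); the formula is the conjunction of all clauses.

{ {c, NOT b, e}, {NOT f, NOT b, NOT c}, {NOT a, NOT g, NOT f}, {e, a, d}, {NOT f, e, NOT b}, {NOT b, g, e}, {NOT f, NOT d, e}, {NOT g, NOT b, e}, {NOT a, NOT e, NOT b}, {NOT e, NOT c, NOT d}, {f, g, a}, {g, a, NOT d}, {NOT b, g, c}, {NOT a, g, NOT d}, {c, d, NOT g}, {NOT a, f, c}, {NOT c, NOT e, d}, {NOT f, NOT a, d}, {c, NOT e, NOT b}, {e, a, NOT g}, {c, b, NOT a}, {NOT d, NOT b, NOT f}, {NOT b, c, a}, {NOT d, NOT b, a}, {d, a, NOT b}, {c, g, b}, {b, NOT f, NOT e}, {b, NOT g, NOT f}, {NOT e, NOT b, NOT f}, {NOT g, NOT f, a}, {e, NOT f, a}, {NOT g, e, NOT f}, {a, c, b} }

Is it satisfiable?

Branch on c: set c = true.
Branch on f: set f = false.
Branch on e: set e = false.
Branch on a: set a = true.
Branch on b: set b = false.
Branch on g: set g = true.
Every clause is now satisfied; d is unconstrained.
A satisfying assignment: a=true,  b=false,  c=true,  d=true,  e=false,  f=false,  g=true.

Satisfiable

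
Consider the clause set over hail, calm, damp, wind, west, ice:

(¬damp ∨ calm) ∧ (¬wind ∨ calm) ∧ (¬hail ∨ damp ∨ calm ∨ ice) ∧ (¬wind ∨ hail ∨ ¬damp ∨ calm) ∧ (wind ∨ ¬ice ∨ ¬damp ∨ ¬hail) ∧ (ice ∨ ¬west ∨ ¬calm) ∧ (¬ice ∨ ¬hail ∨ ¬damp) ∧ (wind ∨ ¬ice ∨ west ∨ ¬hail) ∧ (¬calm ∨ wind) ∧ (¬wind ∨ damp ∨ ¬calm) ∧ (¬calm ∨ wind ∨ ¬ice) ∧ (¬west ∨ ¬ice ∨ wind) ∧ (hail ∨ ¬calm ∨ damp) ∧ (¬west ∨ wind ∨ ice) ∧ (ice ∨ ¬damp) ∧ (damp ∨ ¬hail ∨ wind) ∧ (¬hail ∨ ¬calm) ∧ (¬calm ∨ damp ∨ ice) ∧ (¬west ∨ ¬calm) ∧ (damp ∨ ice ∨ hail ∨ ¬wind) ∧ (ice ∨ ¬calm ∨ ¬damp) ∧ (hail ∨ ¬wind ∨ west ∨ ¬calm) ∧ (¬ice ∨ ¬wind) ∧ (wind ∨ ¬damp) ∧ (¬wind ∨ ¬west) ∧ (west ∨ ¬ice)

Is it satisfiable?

Satisfiable

Case damp = False:
Case wind = False:
Unit clause (¬calm) forces calm = False.
Unit clause (¬hail) forces hail = False.
Case west = False:
Unit clause (¬ice) forces ice = False.
Every clause now holds.
A satisfying assignment: hail ↦ False,  calm ↦ False,  damp ↦ False,  wind ↦ False,  west ↦ False,  ice ↦ False.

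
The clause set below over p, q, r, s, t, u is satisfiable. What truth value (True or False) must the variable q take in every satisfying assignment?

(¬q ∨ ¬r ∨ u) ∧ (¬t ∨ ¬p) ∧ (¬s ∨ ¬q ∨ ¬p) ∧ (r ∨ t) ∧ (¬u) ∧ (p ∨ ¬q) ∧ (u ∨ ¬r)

False

Suppose q = True.
The clause (¬u) is unit, so u = False.
The clause (¬r) is unit, so r = False.
The clause (t) is unit, so t = True.
The clause (¬p) is unit, so p = False.
That conflicts with the unit clause (p).
So every satisfying assignment has q = False.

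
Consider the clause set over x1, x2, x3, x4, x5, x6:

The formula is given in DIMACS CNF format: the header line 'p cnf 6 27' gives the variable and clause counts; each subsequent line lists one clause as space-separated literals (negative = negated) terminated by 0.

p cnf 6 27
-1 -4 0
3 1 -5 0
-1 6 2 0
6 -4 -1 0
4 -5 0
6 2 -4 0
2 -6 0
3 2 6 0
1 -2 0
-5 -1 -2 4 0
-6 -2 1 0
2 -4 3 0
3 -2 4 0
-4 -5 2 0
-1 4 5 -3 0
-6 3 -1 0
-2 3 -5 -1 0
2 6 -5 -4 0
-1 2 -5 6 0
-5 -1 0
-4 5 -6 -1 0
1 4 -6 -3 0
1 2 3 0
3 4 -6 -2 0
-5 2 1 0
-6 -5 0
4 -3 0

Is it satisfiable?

No

Branch on x1: set x1 = False.
Unit clause (¬x2) forces x2 = False.
Unit clause (¬x6) forces x6 = False.
Unit clause (¬x4) forces x4 = False.
Unit clause (¬x5) forces x5 = False.
Unit clause (x3) forces x3 = True.
Now (¬x3) is unsatisfied and unit — conflict.
So x1 must be the other value — set x1 = True.
Unit clause (¬x4) forces x4 = False.
Unit clause (¬x5) forces x5 = False.
Unit clause (¬x3) forces x3 = False.
Unit clause (¬x2) forces x2 = False.
Unit clause (x6) forces x6 = True.
Now (¬x6) is unsatisfied and unit — conflict.
Both values of x1 lead to a conflict.
No assignment satisfies every clause.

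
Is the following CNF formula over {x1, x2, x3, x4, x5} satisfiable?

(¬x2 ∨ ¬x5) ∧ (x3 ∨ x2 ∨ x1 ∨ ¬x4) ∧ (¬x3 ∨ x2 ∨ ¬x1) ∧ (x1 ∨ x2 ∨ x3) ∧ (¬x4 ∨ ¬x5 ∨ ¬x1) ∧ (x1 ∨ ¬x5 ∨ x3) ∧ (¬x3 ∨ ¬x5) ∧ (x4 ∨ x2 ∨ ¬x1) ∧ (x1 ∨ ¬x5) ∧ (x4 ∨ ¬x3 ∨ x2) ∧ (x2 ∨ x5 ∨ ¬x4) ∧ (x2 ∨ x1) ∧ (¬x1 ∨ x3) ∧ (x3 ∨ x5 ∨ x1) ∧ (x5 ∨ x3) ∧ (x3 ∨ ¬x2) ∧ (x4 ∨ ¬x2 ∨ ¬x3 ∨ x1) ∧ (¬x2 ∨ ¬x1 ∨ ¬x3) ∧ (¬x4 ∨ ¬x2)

Unsatisfiable

Suppose x2 = False.
(x1) alone gives x1 = True.
(¬x3) alone gives x3 = False.
Now (x3) is unsatisfied and unit — conflict.
That branch fails; take x2 = True instead.
(¬x5) alone gives x5 = False.
(x3) alone gives x3 = True.
(¬x1) alone gives x1 = False.
(x4) alone gives x4 = True.
Now (¬x4) is unsatisfied and unit — conflict.
Either choice for x2 ends in contradiction.
No assignment satisfies every clause.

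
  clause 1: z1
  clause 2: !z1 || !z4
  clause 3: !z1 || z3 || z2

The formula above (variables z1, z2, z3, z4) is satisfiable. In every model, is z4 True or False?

Suppose z4 = true.
From the singleton clause (z1), z1 = true.
That conflicts with the unit clause (!z1).
So every satisfying assignment has z4 = False.

False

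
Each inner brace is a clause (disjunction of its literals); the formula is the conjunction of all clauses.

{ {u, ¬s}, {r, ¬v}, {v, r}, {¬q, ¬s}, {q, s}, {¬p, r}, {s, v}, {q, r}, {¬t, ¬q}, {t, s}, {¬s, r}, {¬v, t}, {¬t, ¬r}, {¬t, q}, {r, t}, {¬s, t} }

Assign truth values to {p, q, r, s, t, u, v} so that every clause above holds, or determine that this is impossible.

UNSATISFIABLE

Branch on u: set u = True.
Branch on r: set r = True.
Unit clause (¬t) forces t = False.
Unit clause (s) forces s = True.
That conflicts with the unit clause (¬s).
Backtrack on r: now try r = False.
Unit clause (¬v) forces v = False.
That conflicts with the unit clause (v).
Either choice for r ends in contradiction.
Backtrack on u: now try u = False.
Unit clause (¬s) forces s = False.
Unit clause (q) forces q = True.
Unit clause (v) forces v = True.
Unit clause (r) forces r = True.
Unit clause (¬t) forces t = False.
That conflicts with the unit clause (t).
Either choice for u ends in contradiction.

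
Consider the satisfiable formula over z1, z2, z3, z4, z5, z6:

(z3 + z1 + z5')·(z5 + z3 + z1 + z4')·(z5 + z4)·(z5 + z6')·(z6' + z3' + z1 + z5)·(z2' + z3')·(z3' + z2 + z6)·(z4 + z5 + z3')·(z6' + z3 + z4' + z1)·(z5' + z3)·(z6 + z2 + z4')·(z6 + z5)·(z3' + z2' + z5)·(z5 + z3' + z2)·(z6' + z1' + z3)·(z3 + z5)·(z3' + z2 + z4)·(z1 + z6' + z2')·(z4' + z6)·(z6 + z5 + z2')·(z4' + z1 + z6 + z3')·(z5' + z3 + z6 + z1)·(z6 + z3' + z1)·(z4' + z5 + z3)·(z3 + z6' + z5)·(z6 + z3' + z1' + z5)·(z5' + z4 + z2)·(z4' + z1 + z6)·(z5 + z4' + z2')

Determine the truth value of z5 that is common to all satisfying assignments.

True

Suppose z5 = 0.
The clause (z4) is unit, so z4 = 1.
The clause (z6') is unit, so z6 = 0.
But (z6) is also a unit clause — contradiction.
So every satisfying assignment has z5 = True.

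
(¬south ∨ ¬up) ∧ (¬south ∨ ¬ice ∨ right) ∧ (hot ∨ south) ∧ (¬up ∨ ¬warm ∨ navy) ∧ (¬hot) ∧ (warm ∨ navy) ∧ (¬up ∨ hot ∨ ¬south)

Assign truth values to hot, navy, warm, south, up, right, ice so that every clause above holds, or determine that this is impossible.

hot ↦ False; navy ↦ True; warm ↦ True; south ↦ True; up ↦ False; right ↦ True; ice ↦ True

Unit clause (¬hot) forces hot = False.
Unit clause (south) forces south = True.
Unit clause (¬up) forces up = False.
Try ice = True.
Unit clause (right) forces right = True.
Try warm = True.
Every clause is now satisfied; navy is unconstrained.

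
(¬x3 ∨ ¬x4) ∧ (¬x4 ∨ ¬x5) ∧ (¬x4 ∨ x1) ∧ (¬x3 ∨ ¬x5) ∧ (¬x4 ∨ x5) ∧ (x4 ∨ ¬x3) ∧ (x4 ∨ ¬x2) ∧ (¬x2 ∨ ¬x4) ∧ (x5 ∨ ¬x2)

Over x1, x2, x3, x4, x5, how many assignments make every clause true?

There are 2^5 = 32 truth assignments over (x1, x2, x3, x4, x5).
Split on x1. With x1 = True, the clauses containing x1 are satisfied and ¬x1 drops from the rest; 2 of the 2^4 = 16 assignments to the other variables satisfy what remains.
With x1 = False, by the same count on the reduced clause set, 2 assignments work.
Total: 2 + 2 = 4.

4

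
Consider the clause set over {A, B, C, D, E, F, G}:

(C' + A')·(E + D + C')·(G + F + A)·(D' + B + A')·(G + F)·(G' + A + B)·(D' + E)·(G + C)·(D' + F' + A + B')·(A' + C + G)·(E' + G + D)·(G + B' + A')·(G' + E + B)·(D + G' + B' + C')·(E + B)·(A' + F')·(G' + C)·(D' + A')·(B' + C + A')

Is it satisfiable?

Yes

Try C = 1.
From the singleton clause (A'), A = 0.
Try E = 1.
Try G = 0.
From the singleton clause (F), F = 1.
From the singleton clause (D), D = 1.
From the singleton clause (B'), B = 0.
This assignment satisfies each clause.
A satisfying assignment: A ↦ 0; B ↦ 0; C ↦ 1; D ↦ 1; E ↦ 1; F ↦ 1; G ↦ 0.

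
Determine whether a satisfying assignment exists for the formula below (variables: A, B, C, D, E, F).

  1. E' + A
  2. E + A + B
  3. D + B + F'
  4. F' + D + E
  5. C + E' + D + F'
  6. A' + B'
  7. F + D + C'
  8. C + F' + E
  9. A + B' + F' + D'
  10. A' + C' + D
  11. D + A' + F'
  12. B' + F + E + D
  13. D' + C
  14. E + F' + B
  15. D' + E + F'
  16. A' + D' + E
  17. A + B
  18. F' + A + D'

Try E = 1.
Unit clause (A) forces A = 1.
Unit clause (B') forces B = 0.
Try D = 1.
Unit clause (C) forces C = 1.
All clauses hold; F can take either value.
A satisfying assignment: A ↦ 1, B ↦ 0, C ↦ 1, D ↦ 1, E ↦ 1, F ↦ 0.

Yes, satisfiable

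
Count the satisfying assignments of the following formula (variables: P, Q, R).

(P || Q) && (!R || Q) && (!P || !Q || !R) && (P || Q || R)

4

There are 2^3 = 8 truth assignments over (P, Q, R).
Check each against the 4 clauses (columns in the order P, Q, R):
  F F F  ✗ fails (P || Q)
  F F T  ✗ fails (P || Q)
  F T F  ✓ satisfies all
  F T T  ✓ satisfies all
  T F F  ✓ satisfies all
  T F T  ✗ fails (!R || Q)
  T T F  ✓ satisfies all
  T T T  ✗ fails (!P || !Q || !R)
4 of the 8 rows are models.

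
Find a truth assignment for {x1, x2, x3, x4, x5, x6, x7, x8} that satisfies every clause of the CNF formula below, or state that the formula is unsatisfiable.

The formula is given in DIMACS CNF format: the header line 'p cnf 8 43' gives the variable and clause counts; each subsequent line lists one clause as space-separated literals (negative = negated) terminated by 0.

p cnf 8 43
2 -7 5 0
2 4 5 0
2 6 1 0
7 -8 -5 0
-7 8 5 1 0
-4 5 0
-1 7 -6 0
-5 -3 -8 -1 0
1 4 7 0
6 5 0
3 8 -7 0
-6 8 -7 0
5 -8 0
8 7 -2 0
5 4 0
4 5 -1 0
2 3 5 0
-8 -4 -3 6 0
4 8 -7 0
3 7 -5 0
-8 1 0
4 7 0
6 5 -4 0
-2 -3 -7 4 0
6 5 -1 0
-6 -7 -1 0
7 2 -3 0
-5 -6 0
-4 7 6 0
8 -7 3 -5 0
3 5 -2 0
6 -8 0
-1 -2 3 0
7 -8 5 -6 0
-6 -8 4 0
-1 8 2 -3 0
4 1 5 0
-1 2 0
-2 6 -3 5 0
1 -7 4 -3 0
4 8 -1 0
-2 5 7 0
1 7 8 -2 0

Try x4 = True.
(x5) alone gives x5 = True.
(¬x6) alone gives x6 = False.
(x7) alone gives x7 = True.
(¬x8) alone gives x8 = False.
(x3) alone gives x3 = True.
Try x2 = True.
All clauses hold; x1 can take either value.

x1 ↦ False, x2 ↦ True, x3 ↦ True, x4 ↦ True, x5 ↦ True, x6 ↦ False, x7 ↦ True, x8 ↦ False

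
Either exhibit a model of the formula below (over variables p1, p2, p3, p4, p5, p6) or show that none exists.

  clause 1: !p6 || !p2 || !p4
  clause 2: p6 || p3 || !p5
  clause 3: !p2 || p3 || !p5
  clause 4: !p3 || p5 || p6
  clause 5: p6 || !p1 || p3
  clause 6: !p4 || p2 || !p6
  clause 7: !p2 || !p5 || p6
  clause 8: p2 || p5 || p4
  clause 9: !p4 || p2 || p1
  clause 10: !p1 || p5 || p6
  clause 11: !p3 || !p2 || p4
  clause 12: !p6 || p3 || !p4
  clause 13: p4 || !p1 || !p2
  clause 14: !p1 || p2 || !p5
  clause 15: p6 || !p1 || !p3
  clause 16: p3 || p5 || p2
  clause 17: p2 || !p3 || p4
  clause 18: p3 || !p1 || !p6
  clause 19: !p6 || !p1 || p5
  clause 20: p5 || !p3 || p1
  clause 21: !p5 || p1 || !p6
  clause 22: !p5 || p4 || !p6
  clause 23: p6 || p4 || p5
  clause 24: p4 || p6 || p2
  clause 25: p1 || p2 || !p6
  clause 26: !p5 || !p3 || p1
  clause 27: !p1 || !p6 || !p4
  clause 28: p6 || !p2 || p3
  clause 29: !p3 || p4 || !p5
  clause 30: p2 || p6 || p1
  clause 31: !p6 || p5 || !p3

p1=false; p2=true; p3=false; p4=false; p5=false; p6=true

Try p6 = true.
Try p2 = true.
Unit clause (!p4) forces p4 = false.
Unit clause (!p3) forces p3 = false.
Unit clause (!p5) forces p5 = false.
Unit clause (!p1) forces p1 = false.
Every clause now holds.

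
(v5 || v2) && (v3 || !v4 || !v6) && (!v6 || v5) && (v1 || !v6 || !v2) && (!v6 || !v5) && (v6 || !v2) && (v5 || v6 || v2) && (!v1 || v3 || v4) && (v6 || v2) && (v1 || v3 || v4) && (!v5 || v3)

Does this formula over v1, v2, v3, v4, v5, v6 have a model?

Branch on v5: set v5 = true.
(!v6) alone gives v6 = false.
(!v2) alone gives v2 = false.
But (v2) is also a unit clause — contradiction.
Undo v5 and try v5 = false.
(v2) alone gives v2 = true.
(!v6) alone gives v6 = false.
But (v6) is also a unit clause — contradiction.
Neither v5 = true nor v5 = false works.
No assignment satisfies every clause.

Unsatisfiable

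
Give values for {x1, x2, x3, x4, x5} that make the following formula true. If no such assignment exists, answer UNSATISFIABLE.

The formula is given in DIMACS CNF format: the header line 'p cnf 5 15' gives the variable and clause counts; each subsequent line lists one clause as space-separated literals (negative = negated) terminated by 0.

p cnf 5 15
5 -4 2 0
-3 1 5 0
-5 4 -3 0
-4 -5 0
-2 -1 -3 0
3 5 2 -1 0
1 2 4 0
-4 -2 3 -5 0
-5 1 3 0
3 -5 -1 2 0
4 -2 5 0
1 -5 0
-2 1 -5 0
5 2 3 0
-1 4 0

x1=False,  x2=True,  x3=False,  x4=True,  x5=False

Suppose x4 = True.
The clause (¬x5) is unit, so x5 = False.
The clause (x2) is unit, so x2 = True.
Suppose x3 = False.
No clause remains; x1 is free.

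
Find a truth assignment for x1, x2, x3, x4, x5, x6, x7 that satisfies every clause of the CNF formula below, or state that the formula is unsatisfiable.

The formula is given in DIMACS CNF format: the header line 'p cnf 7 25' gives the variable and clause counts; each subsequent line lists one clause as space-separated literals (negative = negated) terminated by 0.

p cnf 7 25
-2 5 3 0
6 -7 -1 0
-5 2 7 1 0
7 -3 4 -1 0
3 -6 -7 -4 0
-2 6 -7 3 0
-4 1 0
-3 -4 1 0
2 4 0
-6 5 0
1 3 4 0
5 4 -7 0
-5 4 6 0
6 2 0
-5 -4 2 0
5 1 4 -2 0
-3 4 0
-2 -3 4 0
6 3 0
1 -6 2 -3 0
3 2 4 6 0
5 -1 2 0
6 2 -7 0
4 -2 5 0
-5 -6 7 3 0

x1=True,  x2=True,  x3=False,  x4=False,  x5=True,  x6=True,  x7=True

Try x4 = False.
From the singleton clause (x2), x2 = True.
From the singleton clause (¬x3), x3 = False.
From the singleton clause (x5), x5 = True.
From the singleton clause (x1), x1 = True.
From the singleton clause (x6), x6 = True.
From the singleton clause (x7), x7 = True.
This assignment satisfies each clause.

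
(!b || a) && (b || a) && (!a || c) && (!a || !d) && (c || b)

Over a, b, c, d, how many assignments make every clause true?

There are 2^4 = 16 truth assignments over (a, b, c, d).
Check each against the 5 clauses (columns in the order a, b, c, d):
  F F F F  ✗ fails (b || a)
  F F F T  ✗ fails (b || a)
  F F T F  ✗ fails (b || a)
  F F T T  ✗ fails (b || a)
  F T F F  ✗ fails (!b || a)
  F T F T  ✗ fails (!b || a)
  F T T F  ✗ fails (!b || a)
  F T T T  ✗ fails (!b || a)
  T F F F  ✗ fails (!a || c)
  T F F T  ✗ fails (!a || c)
  T F T F  ✓ satisfies all
  T F T T  ✗ fails (!a || !d)
  T T F F  ✗ fails (!a || c)
  T T F T  ✗ fails (!a || c)
  T T T F  ✓ satisfies all
  T T T T  ✗ fails (!a || !d)
2 of the 16 rows are models.

2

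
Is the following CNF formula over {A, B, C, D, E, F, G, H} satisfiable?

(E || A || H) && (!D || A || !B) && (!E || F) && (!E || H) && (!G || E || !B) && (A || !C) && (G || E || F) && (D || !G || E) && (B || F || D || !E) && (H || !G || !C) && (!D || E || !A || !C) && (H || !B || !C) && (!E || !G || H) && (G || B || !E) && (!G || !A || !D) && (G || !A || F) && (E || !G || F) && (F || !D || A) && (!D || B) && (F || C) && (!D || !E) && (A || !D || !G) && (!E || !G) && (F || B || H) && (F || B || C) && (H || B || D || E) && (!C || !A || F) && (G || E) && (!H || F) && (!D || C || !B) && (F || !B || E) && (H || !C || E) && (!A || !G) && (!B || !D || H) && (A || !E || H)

Try E = true.
Unit clause (F) forces F = true.
Unit clause (H) forces H = true.
Unit clause (!D) forces D = false.
Unit clause (!G) forces G = false.
Unit clause (B) forces B = true.
Try A = true.
All clauses hold; C can take either value.
A satisfying assignment: A=true, B=true, C=true, D=false, E=true, F=true, G=false, H=true.

Satisfiable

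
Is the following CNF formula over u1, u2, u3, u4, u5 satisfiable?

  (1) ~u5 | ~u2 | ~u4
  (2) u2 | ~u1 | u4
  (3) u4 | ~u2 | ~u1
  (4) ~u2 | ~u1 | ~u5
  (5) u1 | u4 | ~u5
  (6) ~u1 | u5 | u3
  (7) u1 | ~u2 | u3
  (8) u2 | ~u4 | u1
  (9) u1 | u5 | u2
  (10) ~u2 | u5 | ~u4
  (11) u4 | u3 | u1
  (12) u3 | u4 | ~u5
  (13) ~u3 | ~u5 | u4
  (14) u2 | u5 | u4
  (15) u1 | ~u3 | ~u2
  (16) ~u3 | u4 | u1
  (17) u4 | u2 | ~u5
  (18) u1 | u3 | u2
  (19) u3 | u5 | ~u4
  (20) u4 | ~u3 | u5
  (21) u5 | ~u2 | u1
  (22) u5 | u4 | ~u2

Branch on u5: set u5 = 0.
Branch on u1: set u1 = 1.
From the singleton clause (u3), u3 = 1.
From the singleton clause (u4), u4 = 1.
From the singleton clause (~u2), u2 = 0.
All clauses are satisfied.
A satisfying assignment: u1=1, u2=0, u3=1, u4=1, u5=0.

Yes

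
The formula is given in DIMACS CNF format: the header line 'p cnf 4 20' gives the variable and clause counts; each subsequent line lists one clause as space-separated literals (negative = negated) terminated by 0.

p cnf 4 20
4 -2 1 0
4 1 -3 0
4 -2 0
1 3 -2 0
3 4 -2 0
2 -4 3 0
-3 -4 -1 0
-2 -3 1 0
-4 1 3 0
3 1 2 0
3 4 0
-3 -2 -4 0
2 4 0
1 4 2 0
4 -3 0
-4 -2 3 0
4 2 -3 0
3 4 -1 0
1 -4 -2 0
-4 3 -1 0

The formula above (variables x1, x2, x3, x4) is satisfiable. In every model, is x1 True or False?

Suppose x1 = True.
Suppose x4 = True.
(¬x3) alone gives x3 = False.
Now (x3) is unsatisfied and unit — conflict.
So x4 must be the other value — set x4 = False.
(¬x2) alone gives x2 = False.
Now (x2) is unsatisfied and unit — conflict.
Neither x4 = True nor x4 = False works.
So every satisfying assignment has x1 = False.

False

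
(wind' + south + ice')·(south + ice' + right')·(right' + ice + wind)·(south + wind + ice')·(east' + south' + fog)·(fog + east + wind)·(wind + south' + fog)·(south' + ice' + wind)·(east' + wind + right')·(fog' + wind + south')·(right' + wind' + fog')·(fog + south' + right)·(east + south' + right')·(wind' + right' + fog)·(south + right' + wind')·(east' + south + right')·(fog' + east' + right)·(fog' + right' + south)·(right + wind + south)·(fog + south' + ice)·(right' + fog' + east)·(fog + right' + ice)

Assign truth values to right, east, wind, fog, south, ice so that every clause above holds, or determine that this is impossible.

Suppose wind = 1.
Suppose south = 0.
Unit clause (ice') forces ice = 0.
Unit clause (right') forces right = 0.
Suppose fog = 1.
Unit clause (east') forces east = 0.
This assignment satisfies each clause.

right=0; east=0; wind=1; fog=1; south=0; ice=0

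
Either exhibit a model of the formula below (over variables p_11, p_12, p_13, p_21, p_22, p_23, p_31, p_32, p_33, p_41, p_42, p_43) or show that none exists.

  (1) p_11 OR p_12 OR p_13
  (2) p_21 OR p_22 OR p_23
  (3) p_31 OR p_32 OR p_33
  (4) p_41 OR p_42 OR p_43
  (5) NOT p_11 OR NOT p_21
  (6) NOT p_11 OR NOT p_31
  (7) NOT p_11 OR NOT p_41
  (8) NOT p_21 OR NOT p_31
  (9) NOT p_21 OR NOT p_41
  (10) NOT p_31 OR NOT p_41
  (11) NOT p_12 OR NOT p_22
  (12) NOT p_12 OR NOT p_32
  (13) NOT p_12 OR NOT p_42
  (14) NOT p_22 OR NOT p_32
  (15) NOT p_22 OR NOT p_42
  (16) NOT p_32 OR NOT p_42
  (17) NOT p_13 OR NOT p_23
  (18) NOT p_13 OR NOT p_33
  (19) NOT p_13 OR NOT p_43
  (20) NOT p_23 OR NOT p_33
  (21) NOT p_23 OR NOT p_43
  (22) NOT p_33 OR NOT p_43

Branch on p_11: set p_11 = false.
Branch on p_12: set p_12 = true.
Unit clause (NOT p_22) forces p_22 = false.
Unit clause (NOT p_32) forces p_32 = false.
Unit clause (NOT p_42) forces p_42 = false.
Branch on p_21: set p_21 = true.
Unit clause (NOT p_31) forces p_31 = false.
Unit clause (p_33) forces p_33 = true.
Unit clause (NOT p_41) forces p_41 = false.
Unit clause (p_43) forces p_43 = true.
That conflicts with the unit clause (NOT p_43).
That branch fails; take p_21 = false instead.
Unit clause (p_23) forces p_23 = true.
Unit clause (NOT p_13) forces p_13 = false.
Unit clause (NOT p_33) forces p_33 = false.
Unit clause (p_31) forces p_31 = true.
Unit clause (NOT p_41) forces p_41 = false.
Unit clause (p_43) forces p_43 = true.
That conflicts with the unit clause (NOT p_43).
Either choice for p_21 ends in contradiction.
That branch fails; take p_12 = false instead.
Unit clause (p_13) forces p_13 = true.
Unit clause (NOT p_23) forces p_23 = false.
Unit clause (NOT p_33) forces p_33 = false.
Unit clause (NOT p_43) forces p_43 = false.
Branch on p_21: set p_21 = true.
Unit clause (NOT p_31) forces p_31 = false.
Unit clause (p_32) forces p_32 = true.
Unit clause (NOT p_41) forces p_41 = false.
Unit clause (p_42) forces p_42 = true.
That conflicts with the unit clause (NOT p_42).
That branch fails; take p_21 = false instead.
Unit clause (p_22) forces p_22 = true.
Unit clause (NOT p_32) forces p_32 = false.
Unit clause (p_31) forces p_31 = true.
Unit clause (NOT p_41) forces p_41 = false.
Unit clause (p_42) forces p_42 = true.
That conflicts with the unit clause (NOT p_42).
Either choice for p_21 ends in contradiction.
Either choice for p_12 ends in contradiction.
That branch fails; take p_11 = true instead.
Unit clause (NOT p_21) forces p_21 = false.
Unit clause (NOT p_31) forces p_31 = false.
Unit clause (NOT p_41) forces p_41 = false.
Branch on p_22: set p_22 = true.
Unit clause (NOT p_12) forces p_12 = false.
Unit clause (NOT p_32) forces p_32 = false.
Unit clause (p_33) forces p_33 = true.
Unit clause (NOT p_42) forces p_42 = false.
Unit clause (p_43) forces p_43 = true.
That conflicts with the unit clause (NOT p_43).
That branch fails; take p_22 = false instead.
Unit clause (p_23) forces p_23 = true.
Unit clause (NOT p_13) forces p_13 = false.
Unit clause (NOT p_33) forces p_33 = false.
Unit clause (p_32) forces p_32 = true.
Unit clause (NOT p_12) forces p_12 = false.
Unit clause (NOT p_42) forces p_42 = false.
Unit clause (p_43) forces p_43 = true.
That conflicts with the unit clause (NOT p_43).
Either choice for p_22 ends in contradiction.
Either choice for p_11 ends in contradiction.

UNSATISFIABLE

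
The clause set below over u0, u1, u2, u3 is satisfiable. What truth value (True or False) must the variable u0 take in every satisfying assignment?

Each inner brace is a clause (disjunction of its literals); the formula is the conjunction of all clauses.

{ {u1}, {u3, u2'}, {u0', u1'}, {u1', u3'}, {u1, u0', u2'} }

Suppose u0 = 1.
The clause (u1) is unit, so u1 = 1.
But (u1') is also a unit clause — contradiction.
So every satisfying assignment has u0 = False.

False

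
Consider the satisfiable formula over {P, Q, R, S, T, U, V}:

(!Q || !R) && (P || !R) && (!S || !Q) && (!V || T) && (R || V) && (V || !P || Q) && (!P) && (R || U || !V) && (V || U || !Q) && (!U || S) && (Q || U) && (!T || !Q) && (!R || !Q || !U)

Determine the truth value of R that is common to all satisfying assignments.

False

Suppose R = true.
From the singleton clause (!Q), Q = false.
From the singleton clause (P), P = true.
But (!P) is also a unit clause — contradiction.
So every satisfying assignment has R = False.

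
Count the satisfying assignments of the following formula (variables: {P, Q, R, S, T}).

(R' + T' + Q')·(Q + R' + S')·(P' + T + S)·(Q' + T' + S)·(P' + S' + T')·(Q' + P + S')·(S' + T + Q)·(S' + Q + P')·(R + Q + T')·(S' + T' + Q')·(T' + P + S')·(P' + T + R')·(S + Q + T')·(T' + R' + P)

There are 2^5 = 32 truth assignments over (P, Q, R, S, T).
Split on Q. With Q = 1, the clauses containing Q are satisfied and Q' drops from the rest; 3 of the 2^4 = 16 assignments to the other variables satisfy what remains.
With Q = 0, by the same count on the reduced clause set, 2 assignments work.
Total: 3 + 2 = 5.

5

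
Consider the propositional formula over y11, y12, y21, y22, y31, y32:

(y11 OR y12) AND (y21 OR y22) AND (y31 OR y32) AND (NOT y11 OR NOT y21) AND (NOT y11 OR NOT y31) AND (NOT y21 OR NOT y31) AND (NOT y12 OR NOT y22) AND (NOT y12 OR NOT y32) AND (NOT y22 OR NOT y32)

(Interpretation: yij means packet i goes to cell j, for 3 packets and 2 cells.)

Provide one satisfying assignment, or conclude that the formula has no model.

UNSATISFIABLE

Branch on y11: set y11 = true.
The clause (NOT y21) is unit, so y21 = false.
The clause (y22) is unit, so y22 = true.
The clause (NOT y31) is unit, so y31 = false.
The clause (y32) is unit, so y32 = true.
That conflicts with the unit clause (NOT y32).
Undo y11 and try y11 = false.
The clause (y12) is unit, so y12 = true.
The clause (NOT y22) is unit, so y22 = false.
The clause (y21) is unit, so y21 = true.
The clause (NOT y31) is unit, so y31 = false.
The clause (y32) is unit, so y32 = true.
That conflicts with the unit clause (NOT y32).
Neither y11 = true nor y11 = false works.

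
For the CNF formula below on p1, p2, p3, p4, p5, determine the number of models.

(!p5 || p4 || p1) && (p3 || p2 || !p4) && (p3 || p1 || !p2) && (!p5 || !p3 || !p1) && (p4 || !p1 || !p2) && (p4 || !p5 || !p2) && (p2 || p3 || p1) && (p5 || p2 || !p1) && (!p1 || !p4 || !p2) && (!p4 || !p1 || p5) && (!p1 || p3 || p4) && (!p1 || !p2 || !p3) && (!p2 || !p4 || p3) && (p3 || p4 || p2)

There are 2^5 = 32 truth assignments over (p1, p2, p3, p4, p5).
Split on p5. With p5 = true, the clauses containing p5 are satisfied and !p5 drops from the rest; 2 of the 2^4 = 16 assignments to the other variables satisfy what remains.
With p5 = false, by the same count on the reduced clause set, 4 assignments work.
Total: 2 + 4 = 6.

6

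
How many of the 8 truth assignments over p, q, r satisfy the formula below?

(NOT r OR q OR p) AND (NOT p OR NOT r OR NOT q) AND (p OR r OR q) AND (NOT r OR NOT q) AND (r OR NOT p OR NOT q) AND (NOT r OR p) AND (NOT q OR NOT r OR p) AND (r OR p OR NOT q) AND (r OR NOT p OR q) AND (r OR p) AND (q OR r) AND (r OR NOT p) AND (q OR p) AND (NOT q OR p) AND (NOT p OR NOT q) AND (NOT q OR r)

1

There are 2^3 = 8 truth assignments over (p, q, r).
Check each against the 16 clauses (columns in the order p, q, r):
  F F F  ✗ fails (p OR r OR q)
  F F T  ✗ fails (NOT r OR q OR p)
  F T F  ✗ fails (r OR p OR NOT q)
  F T T  ✗ fails (NOT r OR NOT q)
  T F F  ✗ fails (r OR NOT p OR q)
  T F T  ✓ satisfies all
  T T F  ✗ fails (r OR NOT p OR NOT q)
  T T T  ✗ fails (NOT p OR NOT r OR NOT q)
1 of the 8 rows is a model.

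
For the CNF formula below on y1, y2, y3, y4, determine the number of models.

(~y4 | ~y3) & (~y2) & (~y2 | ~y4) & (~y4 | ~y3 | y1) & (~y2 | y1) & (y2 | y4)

There are 2^4 = 16 truth assignments over (y1, y2, y3, y4).
Check each against the 6 clauses (columns in the order y1, y2, y3, y4):
  F F F F  ✗ fails (y2 | y4)
  F F F T  ✓ satisfies all
  F F T F  ✗ fails (y2 | y4)
  F F T T  ✗ fails (~y4 | ~y3)
  F T F F  ✗ fails (~y2)
  F T F T  ✗ fails (~y2)
  F T T F  ✗ fails (~y2)
  F T T T  ✗ fails (~y4 | ~y3)
  T F F F  ✗ fails (y2 | y4)
  T F F T  ✓ satisfies all
  T F T F  ✗ fails (y2 | y4)
  T F T T  ✗ fails (~y4 | ~y3)
  T T F F  ✗ fails (~y2)
  T T F T  ✗ fails (~y2)
  T T T F  ✗ fails (~y2)
  T T T T  ✗ fails (~y4 | ~y3)
2 of the 16 rows are models.

2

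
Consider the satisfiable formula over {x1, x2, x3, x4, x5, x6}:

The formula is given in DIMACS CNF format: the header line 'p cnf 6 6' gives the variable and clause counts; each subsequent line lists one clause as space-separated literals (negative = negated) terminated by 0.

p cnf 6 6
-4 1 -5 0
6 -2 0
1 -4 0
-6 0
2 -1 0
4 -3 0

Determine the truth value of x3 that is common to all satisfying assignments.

Suppose x3 = True.
(¬x6) alone gives x6 = False.
(¬x2) alone gives x2 = False.
(¬x1) alone gives x1 = False.
(¬x4) alone gives x4 = False.
That conflicts with the unit clause (x4).
So every satisfying assignment has x3 = False.

False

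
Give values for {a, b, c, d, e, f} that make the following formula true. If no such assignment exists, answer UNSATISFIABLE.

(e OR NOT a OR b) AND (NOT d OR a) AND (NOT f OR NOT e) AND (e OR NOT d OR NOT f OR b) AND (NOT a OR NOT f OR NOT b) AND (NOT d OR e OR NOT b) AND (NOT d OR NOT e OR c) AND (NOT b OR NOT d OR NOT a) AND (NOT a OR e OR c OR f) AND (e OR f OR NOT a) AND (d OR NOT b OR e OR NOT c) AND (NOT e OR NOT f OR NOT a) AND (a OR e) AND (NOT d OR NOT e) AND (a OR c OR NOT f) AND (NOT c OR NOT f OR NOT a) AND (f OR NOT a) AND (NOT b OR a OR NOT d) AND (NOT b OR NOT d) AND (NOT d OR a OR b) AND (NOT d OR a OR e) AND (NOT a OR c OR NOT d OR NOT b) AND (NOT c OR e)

a ↦ false; b ↦ true; c ↦ false; d ↦ false; e ↦ true; f ↦ false

Case d = false:
Case f = false:
The clause (NOT a) is unit, so a = false.
The clause (e) is unit, so e = true.
Every clause is now satisfied; b, c are unconstrained.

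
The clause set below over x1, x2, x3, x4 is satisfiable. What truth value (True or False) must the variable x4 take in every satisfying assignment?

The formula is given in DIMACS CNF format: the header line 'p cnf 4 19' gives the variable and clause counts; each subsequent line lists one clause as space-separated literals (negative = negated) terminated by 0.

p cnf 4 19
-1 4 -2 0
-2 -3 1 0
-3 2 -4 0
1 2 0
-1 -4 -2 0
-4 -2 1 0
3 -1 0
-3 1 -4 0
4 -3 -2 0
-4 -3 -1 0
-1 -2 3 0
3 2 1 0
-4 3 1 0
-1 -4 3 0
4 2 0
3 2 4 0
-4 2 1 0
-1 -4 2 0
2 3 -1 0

Suppose x4 = True.
Branch on x3: set x3 = False.
Unit clause (¬x1) forces x1 = False.
Now (x1) is unsatisfied and unit — conflict.
Undo x3 and try x3 = True.
Unit clause (x2) forces x2 = True.
Unit clause (x1) forces x1 = True.
Now (¬x1) is unsatisfied and unit — conflict.
Either choice for x3 ends in contradiction.
So every satisfying assignment has x4 = False.

False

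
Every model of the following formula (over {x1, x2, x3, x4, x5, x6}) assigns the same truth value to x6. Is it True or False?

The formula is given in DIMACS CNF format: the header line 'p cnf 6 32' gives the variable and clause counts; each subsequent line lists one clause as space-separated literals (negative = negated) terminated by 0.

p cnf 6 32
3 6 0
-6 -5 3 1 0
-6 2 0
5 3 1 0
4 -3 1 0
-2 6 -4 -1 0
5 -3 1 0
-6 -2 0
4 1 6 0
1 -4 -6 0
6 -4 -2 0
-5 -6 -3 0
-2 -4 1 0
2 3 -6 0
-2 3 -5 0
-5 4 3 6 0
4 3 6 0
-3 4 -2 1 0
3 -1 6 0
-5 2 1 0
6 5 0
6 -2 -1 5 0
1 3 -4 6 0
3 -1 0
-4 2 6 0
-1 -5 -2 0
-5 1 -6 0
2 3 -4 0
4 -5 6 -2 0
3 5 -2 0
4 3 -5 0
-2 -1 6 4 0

False

Suppose x6 = True.
Unit clause (x2) forces x2 = True.
That conflicts with the unit clause (¬x2).
So every satisfying assignment has x6 = False.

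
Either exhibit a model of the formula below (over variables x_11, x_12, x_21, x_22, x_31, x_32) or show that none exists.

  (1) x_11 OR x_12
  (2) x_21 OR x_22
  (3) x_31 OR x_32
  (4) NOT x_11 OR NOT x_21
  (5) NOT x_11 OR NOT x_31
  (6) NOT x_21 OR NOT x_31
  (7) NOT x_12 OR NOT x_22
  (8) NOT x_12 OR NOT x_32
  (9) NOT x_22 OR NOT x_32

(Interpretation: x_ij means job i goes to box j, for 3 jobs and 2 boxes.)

Suppose x_11 = true.
(NOT x_21) alone gives x_21 = false.
(x_22) alone gives x_22 = true.
(NOT x_31) alone gives x_31 = false.
(x_32) alone gives x_32 = true.
That conflicts with the unit clause (NOT x_32).
That branch fails; take x_11 = false instead.
(x_12) alone gives x_12 = true.
(NOT x_22) alone gives x_22 = false.
(x_21) alone gives x_21 = true.
(NOT x_31) alone gives x_31 = false.
(x_32) alone gives x_32 = true.
That conflicts with the unit clause (NOT x_32).
Neither x_11 = true nor x_11 = false works.

UNSATISFIABLE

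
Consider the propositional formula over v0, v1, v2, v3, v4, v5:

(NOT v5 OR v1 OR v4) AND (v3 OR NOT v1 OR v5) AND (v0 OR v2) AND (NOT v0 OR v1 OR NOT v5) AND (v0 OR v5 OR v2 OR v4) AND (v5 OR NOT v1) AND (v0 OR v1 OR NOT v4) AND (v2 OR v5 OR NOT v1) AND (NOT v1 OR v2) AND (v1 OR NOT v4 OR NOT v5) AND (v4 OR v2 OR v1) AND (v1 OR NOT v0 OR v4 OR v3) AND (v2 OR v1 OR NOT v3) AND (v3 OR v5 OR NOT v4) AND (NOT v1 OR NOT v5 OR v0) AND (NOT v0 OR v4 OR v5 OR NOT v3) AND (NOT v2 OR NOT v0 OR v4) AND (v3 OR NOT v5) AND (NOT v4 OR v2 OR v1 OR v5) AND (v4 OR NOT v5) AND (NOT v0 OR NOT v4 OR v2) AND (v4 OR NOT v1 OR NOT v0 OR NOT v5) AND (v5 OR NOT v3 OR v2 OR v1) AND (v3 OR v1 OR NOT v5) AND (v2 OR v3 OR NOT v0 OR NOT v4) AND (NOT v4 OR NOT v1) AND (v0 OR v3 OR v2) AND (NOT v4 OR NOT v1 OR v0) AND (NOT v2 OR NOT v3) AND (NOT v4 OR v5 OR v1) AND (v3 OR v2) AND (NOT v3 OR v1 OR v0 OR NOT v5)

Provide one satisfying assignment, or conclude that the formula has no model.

Case v0 = false:
From the singleton clause (v2), v2 = true.
From the singleton clause (NOT v3), v3 = false.
From the singleton clause (NOT v5), v5 = false.
From the singleton clause (NOT v1), v1 = false.
From the singleton clause (NOT v4), v4 = false.
Every clause now holds.

v0=false; v1=false; v2=true; v3=false; v4=false; v5=false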